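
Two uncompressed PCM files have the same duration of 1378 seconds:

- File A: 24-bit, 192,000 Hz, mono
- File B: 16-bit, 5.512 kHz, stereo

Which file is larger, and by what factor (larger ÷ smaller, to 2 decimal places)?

File A, by a factor of 26.12

File A: 192,000 × 3 × 1 = 576,000 bytes/s.
File B: 5,512 × 2 × 2 = 22,048 bytes/s.
File A is larger; ratio = 793,728,000 / 30,382,144 = 26.12.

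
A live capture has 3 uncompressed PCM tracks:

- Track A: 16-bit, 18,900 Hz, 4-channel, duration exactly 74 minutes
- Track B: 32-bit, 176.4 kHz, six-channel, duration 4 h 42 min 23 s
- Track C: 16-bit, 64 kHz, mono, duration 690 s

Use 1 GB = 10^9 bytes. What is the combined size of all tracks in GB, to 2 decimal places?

Track A: exactly 74 minutes = 4,440 s; 18,900 × 4,440 × 2 × 4 = 671,328,000 bytes.
Track B: 4 h 42 min 23 s = 16,943 s; 176,400 × 16,943 × 4 × 6 = 71,729,884,800 bytes.
Track C: 64,000 × 690 × 2 × 1 = 88,320,000 bytes.
Total = 72,489,532,800 bytes = 72.49 GB.

72.49 GB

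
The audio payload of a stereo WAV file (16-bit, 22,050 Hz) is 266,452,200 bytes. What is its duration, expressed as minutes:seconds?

50:21

Byte rate = 22,050 × 2 × 2 = 88,200 bytes/s.
Duration = 266,452,200 / 88,200 = 3,021 s.
3,021 s = 50:21.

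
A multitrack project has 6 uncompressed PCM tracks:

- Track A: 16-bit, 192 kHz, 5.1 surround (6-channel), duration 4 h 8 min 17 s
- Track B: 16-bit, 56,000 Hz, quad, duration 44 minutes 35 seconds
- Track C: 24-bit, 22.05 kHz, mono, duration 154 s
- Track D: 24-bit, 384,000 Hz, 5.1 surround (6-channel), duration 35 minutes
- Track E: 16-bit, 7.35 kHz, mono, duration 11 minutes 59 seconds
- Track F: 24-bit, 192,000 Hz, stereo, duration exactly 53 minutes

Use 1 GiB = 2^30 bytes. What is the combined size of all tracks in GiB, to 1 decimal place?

Track A: 4 h 8 min 17 s = 14,897 s; 192,000 × 14,897 × 2 × 6 = 34,322,688,000 bytes.
Track B: 44 minutes 35 seconds = 2,675 s; 56,000 × 2,675 × 2 × 4 = 1,198,400,000 bytes.
Track C: 22,050 × 154 × 3 × 1 = 10,187,100 bytes.
Track D: 35 minutes = 2,100 s; 384,000 × 2,100 × 3 × 6 = 14,515,200,000 bytes.
Track E: 11 minutes 59 seconds = 719 s; 7,350 × 719 × 2 × 1 = 10,569,300 bytes.
Track F: exactly 53 minutes = 3,180 s; 192,000 × 3,180 × 3 × 2 = 3,663,360,000 bytes.
Total = 53,720,404,400 bytes = 50.0 GiB.

50.0 GiB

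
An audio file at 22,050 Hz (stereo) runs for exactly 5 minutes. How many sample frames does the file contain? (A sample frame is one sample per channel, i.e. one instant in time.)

6,615,000 sample frames

exactly 5 minutes = 300 s.
22,050 samples/s × 300 s = 6,615,000 frames.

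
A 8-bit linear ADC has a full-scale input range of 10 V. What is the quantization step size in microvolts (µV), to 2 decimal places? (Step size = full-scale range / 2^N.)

10 V / 2^8 = 10 / 256 V = 39062.50 µV.

39062.50 µV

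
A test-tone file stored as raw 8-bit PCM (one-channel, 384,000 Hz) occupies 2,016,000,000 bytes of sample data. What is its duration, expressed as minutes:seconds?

87:30

Byte rate = 384,000 × 1 × 1 = 384,000 bytes/s.
Duration = 2,016,000,000 / 384,000 = 5,250 s.
5,250 s = 87:30.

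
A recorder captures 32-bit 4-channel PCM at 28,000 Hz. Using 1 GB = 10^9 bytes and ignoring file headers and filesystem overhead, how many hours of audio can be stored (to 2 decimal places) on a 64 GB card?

39.68 hours

Uncompressed byte rate = 28,000 × 4 × 4 = 448,000 bytes/s.
Capacity = 64 × 1,000,000,000 = 64,000,000,000 bytes.
64,000,000,000 / 448,000 ≈ 142857.14 s → 39.68 hours.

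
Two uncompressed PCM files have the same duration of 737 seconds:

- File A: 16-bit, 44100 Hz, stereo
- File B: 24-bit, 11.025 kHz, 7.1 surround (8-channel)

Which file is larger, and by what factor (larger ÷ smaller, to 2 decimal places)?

File A: 44,100 × 2 × 2 = 176,400 bytes/s.
File B: 11,025 × 3 × 8 = 264,600 bytes/s.
File B is larger; ratio = 195,010,200 / 130,006,800 = 1.50.

File B, by a factor of 1.50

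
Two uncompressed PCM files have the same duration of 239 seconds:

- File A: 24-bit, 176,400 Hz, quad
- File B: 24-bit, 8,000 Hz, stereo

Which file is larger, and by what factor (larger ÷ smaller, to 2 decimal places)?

File A, by a factor of 44.10

File A: 176,400 × 3 × 4 = 2,116,800 bytes/s.
File B: 8,000 × 3 × 2 = 48,000 bytes/s.
File A is larger; ratio = 505,915,200 / 11,472,000 = 44.10.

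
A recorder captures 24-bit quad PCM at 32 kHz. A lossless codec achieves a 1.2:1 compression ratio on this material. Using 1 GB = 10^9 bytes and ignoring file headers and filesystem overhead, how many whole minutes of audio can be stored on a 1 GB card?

52 minutes

Uncompressed byte rate = 32,000 × 3 × 4 = 384,000 bytes/s.
After 1.2:1 compression, effective rate ≈ 320000 bytes/s.
Capacity = 1 × 1,000,000,000 = 1,000,000,000 bytes.
1,000,000,000 / effective rate ≈ 3125 s → 52 minutes.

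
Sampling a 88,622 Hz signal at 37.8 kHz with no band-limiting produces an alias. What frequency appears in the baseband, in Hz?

13,022 Hz

Nyquist = 37,800/2 = 18,900 Hz; 88,622 Hz exceeds it.
Alias = |88,622 − 2×37,800| = |88,622 − 75,600| = 13,022 Hz.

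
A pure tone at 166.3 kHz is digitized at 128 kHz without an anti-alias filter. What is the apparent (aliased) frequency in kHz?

38.3 kHz

Nyquist = 128,000/2 = 64,000 Hz; 166,300 Hz exceeds it.
Alias = |166,300 − 1×128,000| = |166,300 − 128,000| = 38,300 Hz = 38.3 kHz.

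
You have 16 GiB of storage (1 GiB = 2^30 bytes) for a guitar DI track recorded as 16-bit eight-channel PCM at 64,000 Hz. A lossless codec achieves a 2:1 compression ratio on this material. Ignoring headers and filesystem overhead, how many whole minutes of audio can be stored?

Uncompressed byte rate = 64,000 × 2 × 8 = 1,024,000 bytes/s.
After 2:1 compression, effective rate ≈ 512000 bytes/s.
Capacity = 16 × 1,073,741,824 = 17,179,869,184 bytes.
17,179,869,184 / effective rate ≈ 33554.43 s → 559 minutes.

559 minutes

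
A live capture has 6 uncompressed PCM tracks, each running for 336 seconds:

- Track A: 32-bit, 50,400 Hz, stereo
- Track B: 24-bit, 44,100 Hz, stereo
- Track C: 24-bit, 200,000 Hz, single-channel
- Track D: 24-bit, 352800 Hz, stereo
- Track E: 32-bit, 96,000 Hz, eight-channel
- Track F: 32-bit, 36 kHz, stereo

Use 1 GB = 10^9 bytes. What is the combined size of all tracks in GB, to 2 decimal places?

2.27 GB

Track A: 50,400 × 336 × 4 × 2 = 135,475,200 bytes.
Track B: 44,100 × 336 × 3 × 2 = 88,905,600 bytes.
Track C: 200,000 × 336 × 3 × 1 = 201,600,000 bytes.
Track D: 352,800 × 336 × 3 × 2 = 711,244,800 bytes.
Track E: 96,000 × 336 × 4 × 8 = 1,032,192,000 bytes.
Track F: 36,000 × 336 × 4 × 2 = 96,768,000 bytes.
Total = 2,266,185,600 bytes = 2.27 GB.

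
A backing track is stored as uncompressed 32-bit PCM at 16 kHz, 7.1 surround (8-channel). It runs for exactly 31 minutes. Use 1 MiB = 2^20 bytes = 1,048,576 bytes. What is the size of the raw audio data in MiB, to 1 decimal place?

908.2 MiB

Duration = exactly 31 minutes = 1,860 s.
Bytes = 16,000 samples/s × 1,860 s × 4 bytes/sample × 8 ch = 952,320,000 bytes.
952,320,000 / 1,048,576 = 908.2 MiB.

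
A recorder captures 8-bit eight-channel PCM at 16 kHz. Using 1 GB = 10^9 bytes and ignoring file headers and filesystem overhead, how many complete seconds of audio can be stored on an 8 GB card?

62,500 seconds

Uncompressed byte rate = 16,000 × 1 × 8 = 128,000 bytes/s.
Capacity = 8 × 1,000,000,000 = 8,000,000,000 bytes.
8,000,000,000 / 128,000 ≈ 62500 s → 62,500 seconds.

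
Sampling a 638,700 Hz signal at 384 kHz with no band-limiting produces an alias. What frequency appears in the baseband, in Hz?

129,300 Hz

Nyquist = 384,000/2 = 192,000 Hz; 638,700 Hz exceeds it.
Alias = |638,700 − 2×384,000| = |638,700 − 768,000| = 129,300 Hz.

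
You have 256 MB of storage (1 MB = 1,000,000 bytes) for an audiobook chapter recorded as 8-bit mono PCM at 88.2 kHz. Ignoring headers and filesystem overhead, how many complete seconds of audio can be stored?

Uncompressed byte rate = 88,200 × 1 × 1 = 88,200 bytes/s.
Capacity = 256 × 1,000,000 = 256,000,000 bytes.
256,000,000 / 88,200 ≈ 2902.49 s → 2,902 seconds.

2,902 seconds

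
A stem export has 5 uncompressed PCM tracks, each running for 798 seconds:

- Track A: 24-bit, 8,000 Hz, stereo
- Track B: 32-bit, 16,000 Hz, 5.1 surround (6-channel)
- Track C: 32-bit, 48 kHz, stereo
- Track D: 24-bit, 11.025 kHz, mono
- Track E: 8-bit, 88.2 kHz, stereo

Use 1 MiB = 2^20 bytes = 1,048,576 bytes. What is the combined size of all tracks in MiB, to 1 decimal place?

780.4 MiB

Track A: 8,000 × 798 × 3 × 2 = 38,304,000 bytes.
Track B: 16,000 × 798 × 4 × 6 = 306,432,000 bytes.
Track C: 48,000 × 798 × 4 × 2 = 306,432,000 bytes.
Track D: 11,025 × 798 × 3 × 1 = 26,393,850 bytes.
Track E: 88,200 × 798 × 1 × 2 = 140,767,200 bytes.
Total = 818,329,050 bytes = 780.4 MiB.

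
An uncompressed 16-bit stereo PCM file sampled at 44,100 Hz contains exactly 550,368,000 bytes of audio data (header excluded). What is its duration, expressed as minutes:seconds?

52:00

Byte rate = 44,100 × 2 × 2 = 176,400 bytes/s.
Duration = 550,368,000 / 176,400 = 3,120 s.
3,120 s = 52:00.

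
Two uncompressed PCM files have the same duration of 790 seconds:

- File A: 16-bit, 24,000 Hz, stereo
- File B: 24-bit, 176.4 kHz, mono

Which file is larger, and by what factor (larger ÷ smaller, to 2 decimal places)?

File B, by a factor of 5.51

File A: 24,000 × 2 × 2 = 96,000 bytes/s.
File B: 176,400 × 3 × 1 = 529,200 bytes/s.
File B is larger; ratio = 418,068,000 / 75,840,000 = 5.51.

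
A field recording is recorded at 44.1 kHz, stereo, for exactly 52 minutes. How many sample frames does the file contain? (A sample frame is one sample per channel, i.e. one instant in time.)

exactly 52 minutes = 3,120 s.
44,100 samples/s × 3,120 s = 137,592,000 frames.

137,592,000 sample frames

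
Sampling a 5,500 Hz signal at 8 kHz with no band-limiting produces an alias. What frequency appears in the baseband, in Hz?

Nyquist = 8,000/2 = 4,000 Hz; 5,500 Hz exceeds it.
Alias = |5,500 − 1×8,000| = |5,500 − 8,000| = 2,500 Hz.

2,500 Hz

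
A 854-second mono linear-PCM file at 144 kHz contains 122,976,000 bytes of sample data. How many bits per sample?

8 bits

Bytes per sample = 122,976,000 / (144,000 × 854 × 1) = 122,976,000 / 122,976,000 = 1.
Bit depth = 1 × 8 = 8 bits.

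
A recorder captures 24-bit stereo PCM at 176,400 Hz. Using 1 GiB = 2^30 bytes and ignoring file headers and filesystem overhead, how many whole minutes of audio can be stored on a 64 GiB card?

Uncompressed byte rate = 176,400 × 3 × 2 = 1,058,400 bytes/s.
Capacity = 64 × 1,073,741,824 = 68,719,476,736 bytes.
68,719,476,736 / 1,058,400 ≈ 64927.7 s → 1,082 minutes.

1,082 minutes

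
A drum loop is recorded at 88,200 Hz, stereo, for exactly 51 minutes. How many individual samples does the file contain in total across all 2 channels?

539,784,000 samples

exactly 51 minutes = 3,060 s.
88,200 × 3,060 s × 2 ch = 539,784,000 samples.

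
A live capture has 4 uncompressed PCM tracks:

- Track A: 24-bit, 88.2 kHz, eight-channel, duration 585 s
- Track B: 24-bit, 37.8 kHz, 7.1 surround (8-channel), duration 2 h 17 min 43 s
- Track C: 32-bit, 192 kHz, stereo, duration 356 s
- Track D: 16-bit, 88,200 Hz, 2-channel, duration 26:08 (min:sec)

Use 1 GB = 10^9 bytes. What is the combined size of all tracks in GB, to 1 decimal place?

Track A: 88,200 × 585 × 3 × 8 = 1,238,328,000 bytes.
Track B: 2 h 17 min 43 s = 8,263 s; 37,800 × 8,263 × 3 × 8 = 7,496,193,600 bytes.
Track C: 192,000 × 356 × 4 × 2 = 546,816,000 bytes.
Track D: 26:08 (min:sec) = 1,568 s; 88,200 × 1,568 × 2 × 2 = 553,190,400 bytes.
Total = 9,834,528,000 bytes = 9.8 GB.

9.8 GB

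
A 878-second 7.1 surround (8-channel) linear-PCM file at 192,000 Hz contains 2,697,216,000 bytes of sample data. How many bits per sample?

Bytes per sample = 2,697,216,000 / (192,000 × 878 × 8) = 2,697,216,000 / 1,348,608,000 = 2.
Bit depth = 2 × 8 = 16 bits.

16 bits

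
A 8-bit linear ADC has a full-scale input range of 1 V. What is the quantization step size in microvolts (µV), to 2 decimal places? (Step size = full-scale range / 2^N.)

1 V / 2^8 = 1 / 256 V = 3906.25 µV.

3906.25 µV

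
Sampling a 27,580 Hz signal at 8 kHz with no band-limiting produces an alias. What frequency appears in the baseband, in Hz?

Nyquist = 8,000/2 = 4,000 Hz; 27,580 Hz exceeds it.
Alias = |27,580 − 3×8,000| = |27,580 − 24,000| = 3,580 Hz.

3,580 Hz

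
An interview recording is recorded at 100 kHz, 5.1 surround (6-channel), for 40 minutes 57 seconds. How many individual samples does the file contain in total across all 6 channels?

40 minutes 57 seconds = 2,457 s.
100,000 × 2,457 s × 6 ch = 1,474,200,000 samples.

1,474,200,000 samples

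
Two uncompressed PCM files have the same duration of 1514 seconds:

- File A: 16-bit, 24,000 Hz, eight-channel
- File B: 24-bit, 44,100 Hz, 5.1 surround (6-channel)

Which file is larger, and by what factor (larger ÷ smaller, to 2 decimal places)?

File A: 24,000 × 2 × 8 = 384,000 bytes/s.
File B: 44,100 × 3 × 6 = 793,800 bytes/s.
File B is larger; ratio = 1,201,813,200 / 581,376,000 = 2.07.

File B, by a factor of 2.07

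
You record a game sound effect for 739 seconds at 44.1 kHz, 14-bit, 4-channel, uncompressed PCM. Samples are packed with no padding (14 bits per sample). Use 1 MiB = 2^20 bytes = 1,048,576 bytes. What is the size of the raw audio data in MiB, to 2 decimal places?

217.56 MiB

Bits = 44,100 × 739 × 14 × 4 = 1,825,034,400 bits = 228,129,300 bytes.
228,129,300 / 1,048,576 = 217.56 MiB.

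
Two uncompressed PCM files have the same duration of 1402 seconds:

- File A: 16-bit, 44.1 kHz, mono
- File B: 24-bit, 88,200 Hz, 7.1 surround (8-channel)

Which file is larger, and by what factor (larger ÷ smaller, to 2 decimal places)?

File A: 44,100 × 2 × 1 = 88,200 bytes/s.
File B: 88,200 × 3 × 8 = 2,116,800 bytes/s.
File B is larger; ratio = 2,967,753,600 / 123,656,400 = 24.00.

File B, by a factor of 24.00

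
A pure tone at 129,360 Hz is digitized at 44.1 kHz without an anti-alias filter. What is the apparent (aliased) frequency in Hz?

Nyquist = 44,100/2 = 22,050 Hz; 129,360 Hz exceeds it.
Alias = |129,360 − 3×44,100| = |129,360 − 132,300| = 2,940 Hz.

2,940 Hz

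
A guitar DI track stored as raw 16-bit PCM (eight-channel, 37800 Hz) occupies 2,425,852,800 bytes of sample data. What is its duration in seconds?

4,011 seconds

Byte rate = 37,800 × 2 × 8 = 604,800 bytes/s.
Duration = 2,425,852,800 / 604,800 = 4,011 s.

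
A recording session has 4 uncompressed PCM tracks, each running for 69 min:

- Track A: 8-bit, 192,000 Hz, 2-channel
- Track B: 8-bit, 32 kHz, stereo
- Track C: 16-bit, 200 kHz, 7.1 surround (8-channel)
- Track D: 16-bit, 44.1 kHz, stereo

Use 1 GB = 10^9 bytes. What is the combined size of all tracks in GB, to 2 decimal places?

15.83 GB

69 min = 4,140 s.
Track A: 192,000 × 4,140 × 1 × 2 = 1,589,760,000 bytes.
Track B: 32,000 × 4,140 × 1 × 2 = 264,960,000 bytes.
Track C: 200,000 × 4,140 × 2 × 8 = 13,248,000,000 bytes.
Track D: 44,100 × 4,140 × 2 × 2 = 730,296,000 bytes.
Total = 15,833,016,000 bytes = 15.83 GB.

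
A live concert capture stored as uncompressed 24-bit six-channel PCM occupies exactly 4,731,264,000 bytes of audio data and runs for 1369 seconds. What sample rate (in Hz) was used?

192,000 Hz

Bytes = sample_rate × seconds × bytes_per_sample × channels.
sample_rate = 4,731,264,000 / (1,369 × 3 × 6) = 4,731,264,000 / 24,642 = 192,000 Hz.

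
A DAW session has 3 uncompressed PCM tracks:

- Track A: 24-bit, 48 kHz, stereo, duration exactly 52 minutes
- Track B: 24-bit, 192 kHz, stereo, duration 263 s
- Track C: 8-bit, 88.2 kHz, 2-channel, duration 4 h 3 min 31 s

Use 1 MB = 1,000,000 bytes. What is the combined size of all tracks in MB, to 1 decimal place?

3778.9 MB

Track A: exactly 52 minutes = 3,120 s; 48,000 × 3,120 × 3 × 2 = 898,560,000 bytes.
Track B: 192,000 × 263 × 3 × 2 = 302,976,000 bytes.
Track C: 4 h 3 min 31 s = 14,611 s; 88,200 × 14,611 × 1 × 2 = 2,577,380,400 bytes.
Total = 3,778,916,400 bytes = 3778.9 MB.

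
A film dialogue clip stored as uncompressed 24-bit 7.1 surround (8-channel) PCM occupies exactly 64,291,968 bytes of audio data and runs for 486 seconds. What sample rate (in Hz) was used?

5,512 Hz

Bytes = sample_rate × seconds × bytes_per_sample × channels.
sample_rate = 64,291,968 / (486 × 3 × 8) = 64,291,968 / 11,664 = 5,512 Hz.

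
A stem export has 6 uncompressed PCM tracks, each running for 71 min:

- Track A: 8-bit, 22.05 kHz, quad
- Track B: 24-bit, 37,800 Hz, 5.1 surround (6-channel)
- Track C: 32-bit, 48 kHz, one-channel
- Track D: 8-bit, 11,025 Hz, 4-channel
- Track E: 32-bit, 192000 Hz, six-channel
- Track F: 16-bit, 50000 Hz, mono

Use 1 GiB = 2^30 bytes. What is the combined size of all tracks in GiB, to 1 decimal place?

22.7 GiB

71 min = 4,260 s.
Track A: 22,050 × 4,260 × 1 × 4 = 375,732,000 bytes.
Track B: 37,800 × 4,260 × 3 × 6 = 2,898,504,000 bytes.
Track C: 48,000 × 4,260 × 4 × 1 = 817,920,000 bytes.
Track D: 11,025 × 4,260 × 1 × 4 = 187,866,000 bytes.
Track E: 192,000 × 4,260 × 4 × 6 = 19,630,080,000 bytes.
Track F: 50,000 × 4,260 × 2 × 1 = 426,000,000 bytes.
Total = 24,336,102,000 bytes = 22.7 GiB.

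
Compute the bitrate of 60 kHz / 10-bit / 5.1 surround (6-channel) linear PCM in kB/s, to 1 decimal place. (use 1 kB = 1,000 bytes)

450.0 kB/s

Bit rate = 60,000 × 10 × 6 = 3,600,000 bits/s.
3,600,000 / 8 = 450,000 B/s = 450.0 kB/s.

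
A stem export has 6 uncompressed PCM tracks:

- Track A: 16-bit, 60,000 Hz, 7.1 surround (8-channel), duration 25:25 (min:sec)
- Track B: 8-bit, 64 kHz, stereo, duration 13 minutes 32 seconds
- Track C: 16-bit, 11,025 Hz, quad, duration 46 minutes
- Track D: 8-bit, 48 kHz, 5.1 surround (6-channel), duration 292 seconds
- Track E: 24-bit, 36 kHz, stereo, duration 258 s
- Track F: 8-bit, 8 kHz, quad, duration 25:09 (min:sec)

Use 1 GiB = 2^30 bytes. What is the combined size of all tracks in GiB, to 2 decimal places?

1.86 GiB

Track A: 25:25 (min:sec) = 1,525 s; 60,000 × 1,525 × 2 × 8 = 1,464,000,000 bytes.
Track B: 13 minutes 32 seconds = 812 s; 64,000 × 812 × 1 × 2 = 103,936,000 bytes.
Track C: 46 minutes = 2,760 s; 11,025 × 2,760 × 2 × 4 = 243,432,000 bytes.
Track D: 48,000 × 292 × 1 × 6 = 84,096,000 bytes.
Track E: 36,000 × 258 × 3 × 2 = 55,728,000 bytes.
Track F: 25:09 (min:sec) = 1,509 s; 8,000 × 1,509 × 1 × 4 = 48,288,000 bytes.
Total = 1,999,480,000 bytes = 1.86 GiB.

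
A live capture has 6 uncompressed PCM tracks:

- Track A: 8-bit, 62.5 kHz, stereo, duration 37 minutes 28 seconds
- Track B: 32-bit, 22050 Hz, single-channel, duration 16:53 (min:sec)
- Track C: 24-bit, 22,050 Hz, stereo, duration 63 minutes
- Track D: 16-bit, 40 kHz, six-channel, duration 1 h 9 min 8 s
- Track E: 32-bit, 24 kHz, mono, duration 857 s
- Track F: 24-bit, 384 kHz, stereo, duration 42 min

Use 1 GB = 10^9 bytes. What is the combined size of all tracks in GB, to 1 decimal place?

Track A: 37 minutes 28 seconds = 2,248 s; 62,500 × 2,248 × 1 × 2 = 281,000,000 bytes.
Track B: 16:53 (min:sec) = 1,013 s; 22,050 × 1,013 × 4 × 1 = 89,346,600 bytes.
Track C: 63 minutes = 3,780 s; 22,050 × 3,780 × 3 × 2 = 500,094,000 bytes.
Track D: 1 h 9 min 8 s = 4,148 s; 40,000 × 4,148 × 2 × 6 = 1,991,040,000 bytes.
Track E: 24,000 × 857 × 4 × 1 = 82,272,000 bytes.
Track F: 42 min = 2,520 s; 384,000 × 2,520 × 3 × 2 = 5,806,080,000 bytes.
Total = 8,749,832,600 bytes = 8.7 GB.

8.7 GB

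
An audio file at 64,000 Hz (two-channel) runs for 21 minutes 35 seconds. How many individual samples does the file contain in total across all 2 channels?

21 minutes 35 seconds = 1,295 s.
64,000 × 1,295 s × 2 ch = 165,760,000 samples.

165,760,000 samples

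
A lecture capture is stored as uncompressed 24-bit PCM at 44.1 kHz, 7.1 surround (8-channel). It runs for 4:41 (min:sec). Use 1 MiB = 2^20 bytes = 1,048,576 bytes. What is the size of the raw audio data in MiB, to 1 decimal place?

283.6 MiB

Duration = 4:41 (min:sec) = 281 s.
Bytes = 44,100 samples/s × 281 s × 3 bytes/sample × 8 ch = 297,410,400 bytes.
297,410,400 / 1,048,576 = 283.6 MiB.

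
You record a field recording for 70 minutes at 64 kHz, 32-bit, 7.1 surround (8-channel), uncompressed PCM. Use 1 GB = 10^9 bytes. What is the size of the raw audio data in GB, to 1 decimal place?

8.6 GB

Duration = 70 minutes = 4,200 s.
Bytes = 64,000 samples/s × 4,200 s × 4 bytes/sample × 8 ch = 8,601,600,000 bytes.
8,601,600,000 / 1,000,000,000 = 8.6 GB.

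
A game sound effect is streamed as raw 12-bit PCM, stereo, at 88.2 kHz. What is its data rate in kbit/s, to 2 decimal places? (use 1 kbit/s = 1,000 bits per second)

2116.80 kbit/s

Bit rate = 88,200 × 12 × 2 = 2,116,800 bits/s.
= 2116.80 kbit/s.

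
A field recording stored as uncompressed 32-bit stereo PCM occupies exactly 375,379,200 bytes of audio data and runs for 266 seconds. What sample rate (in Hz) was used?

Bytes = sample_rate × seconds × bytes_per_sample × channels.
sample_rate = 375,379,200 / (266 × 4 × 2) = 375,379,200 / 2,128 = 176,400 Hz.

176,400 Hz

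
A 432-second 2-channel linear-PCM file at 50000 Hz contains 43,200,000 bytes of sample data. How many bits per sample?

8 bits

Bytes per sample = 43,200,000 / (50,000 × 432 × 2) = 43,200,000 / 43,200,000 = 1.
Bit depth = 1 × 8 = 8 bits.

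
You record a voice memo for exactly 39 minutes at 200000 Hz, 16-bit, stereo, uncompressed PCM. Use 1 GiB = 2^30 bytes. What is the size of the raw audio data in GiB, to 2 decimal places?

Duration = exactly 39 minutes = 2,340 s.
Bytes = 200,000 samples/s × 2,340 s × 2 bytes/sample × 2 ch = 1,872,000,000 bytes.
1,872,000,000 / 1,073,741,824 = 1.74 GiB.

1.74 GiB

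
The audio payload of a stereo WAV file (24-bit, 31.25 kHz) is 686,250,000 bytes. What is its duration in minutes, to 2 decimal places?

Byte rate = 31,250 × 3 × 2 = 187,500 bytes/s.
Duration = 686,250,000 / 187,500 = 3,660 s.
3,660 s / 60 = 61.00 minutes.

61.00 minutes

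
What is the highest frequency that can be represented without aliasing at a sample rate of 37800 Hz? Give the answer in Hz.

18,900 Hz

Nyquist frequency = sample rate / 2 = 37,800 / 2 = 18,900 Hz.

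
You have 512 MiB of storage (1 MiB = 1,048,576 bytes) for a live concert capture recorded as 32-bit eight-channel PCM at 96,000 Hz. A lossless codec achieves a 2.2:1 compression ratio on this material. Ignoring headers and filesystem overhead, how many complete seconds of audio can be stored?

Uncompressed byte rate = 96,000 × 4 × 8 = 3,072,000 bytes/s.
After 2.2:1 compression, effective rate ≈ 1396363.64 bytes/s.
Capacity = 512 × 1,048,576 = 536,870,912 bytes.
536,870,912 / effective rate ≈ 384.48 s → 384 seconds.

384 seconds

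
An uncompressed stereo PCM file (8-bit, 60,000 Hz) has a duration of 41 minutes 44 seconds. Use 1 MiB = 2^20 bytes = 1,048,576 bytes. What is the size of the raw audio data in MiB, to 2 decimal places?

Duration = 41 minutes 44 seconds = 2,504 s.
Bytes = 60,000 samples/s × 2,504 s × 1 bytes/sample × 2 ch = 300,480,000 bytes.
300,480,000 / 1,048,576 = 286.56 MiB.

286.56 MiB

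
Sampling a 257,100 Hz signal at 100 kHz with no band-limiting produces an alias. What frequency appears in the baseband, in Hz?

Nyquist = 100,000/2 = 50,000 Hz; 257,100 Hz exceeds it.
Alias = |257,100 − 3×100,000| = |257,100 − 300,000| = 42,900 Hz.

42,900 Hz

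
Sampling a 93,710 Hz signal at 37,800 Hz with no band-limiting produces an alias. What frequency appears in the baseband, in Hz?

Nyquist = 37,800/2 = 18,900 Hz; 93,710 Hz exceeds it.
Alias = |93,710 − 2×37,800| = |93,710 − 75,600| = 18,110 Hz.

18,110 Hz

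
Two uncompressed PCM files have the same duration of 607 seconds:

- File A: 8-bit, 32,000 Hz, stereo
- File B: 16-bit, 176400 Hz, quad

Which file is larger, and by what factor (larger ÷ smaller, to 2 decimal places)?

File B, by a factor of 22.05

File A: 32,000 × 1 × 2 = 64,000 bytes/s.
File B: 176,400 × 2 × 4 = 1,411,200 bytes/s.
File B is larger; ratio = 856,598,400 / 38,848,000 = 22.05.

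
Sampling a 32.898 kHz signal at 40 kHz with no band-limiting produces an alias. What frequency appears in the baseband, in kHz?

Nyquist = 40,000/2 = 20,000 Hz; 32,898 Hz exceeds it.
Alias = |32,898 − 1×40,000| = |32,898 − 40,000| = 7,102 Hz = 7.102 kHz.

7.102 kHz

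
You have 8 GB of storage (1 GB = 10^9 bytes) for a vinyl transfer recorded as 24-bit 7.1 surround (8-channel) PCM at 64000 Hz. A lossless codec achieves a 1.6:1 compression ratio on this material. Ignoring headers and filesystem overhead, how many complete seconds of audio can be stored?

8,333 seconds

Uncompressed byte rate = 64,000 × 3 × 8 = 1,536,000 bytes/s.
After 1.6:1 compression, effective rate ≈ 960000 bytes/s.
Capacity = 8 × 1,000,000,000 = 8,000,000,000 bytes.
8,000,000,000 / effective rate ≈ 8333.33 s → 8,333 seconds.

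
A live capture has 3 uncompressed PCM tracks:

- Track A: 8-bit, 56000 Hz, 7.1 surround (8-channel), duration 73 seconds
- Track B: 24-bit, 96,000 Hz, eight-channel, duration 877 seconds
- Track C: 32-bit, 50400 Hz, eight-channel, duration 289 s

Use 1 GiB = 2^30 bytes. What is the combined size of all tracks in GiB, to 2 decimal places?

Track A: 56,000 × 73 × 1 × 8 = 32,704,000 bytes.
Track B: 96,000 × 877 × 3 × 8 = 2,020,608,000 bytes.
Track C: 50,400 × 289 × 4 × 8 = 466,099,200 bytes.
Total = 2,519,411,200 bytes = 2.35 GiB.

2.35 GiB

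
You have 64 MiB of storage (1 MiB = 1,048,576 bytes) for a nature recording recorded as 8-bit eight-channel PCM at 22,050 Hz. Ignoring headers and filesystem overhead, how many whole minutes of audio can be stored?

6 minutes

Uncompressed byte rate = 22,050 × 1 × 8 = 176,400 bytes/s.
Capacity = 64 × 1,048,576 = 67,108,864 bytes.
67,108,864 / 176,400 ≈ 380.44 s → 6 minutes.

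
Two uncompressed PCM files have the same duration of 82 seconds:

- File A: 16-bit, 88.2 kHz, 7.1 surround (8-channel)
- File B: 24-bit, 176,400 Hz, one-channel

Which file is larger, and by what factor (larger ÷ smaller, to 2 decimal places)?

File A, by a factor of 2.67

File A: 88,200 × 2 × 8 = 1,411,200 bytes/s.
File B: 176,400 × 3 × 1 = 529,200 bytes/s.
File A is larger; ratio = 115,718,400 / 43,394,400 = 2.67.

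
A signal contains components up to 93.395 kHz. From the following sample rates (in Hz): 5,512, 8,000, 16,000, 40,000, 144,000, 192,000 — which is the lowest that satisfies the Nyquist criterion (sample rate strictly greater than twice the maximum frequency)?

Need sample rate > 2 × 93,395 = 186,790 Hz.
Lowest listed rate above 186,790 Hz is 192,000 Hz.

192,000 Hz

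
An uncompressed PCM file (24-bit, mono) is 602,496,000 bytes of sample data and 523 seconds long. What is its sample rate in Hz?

Bytes = sample_rate × seconds × bytes_per_sample × channels.
sample_rate = 602,496,000 / (523 × 3 × 1) = 602,496,000 / 1,569 = 384,000 Hz.

384,000 Hz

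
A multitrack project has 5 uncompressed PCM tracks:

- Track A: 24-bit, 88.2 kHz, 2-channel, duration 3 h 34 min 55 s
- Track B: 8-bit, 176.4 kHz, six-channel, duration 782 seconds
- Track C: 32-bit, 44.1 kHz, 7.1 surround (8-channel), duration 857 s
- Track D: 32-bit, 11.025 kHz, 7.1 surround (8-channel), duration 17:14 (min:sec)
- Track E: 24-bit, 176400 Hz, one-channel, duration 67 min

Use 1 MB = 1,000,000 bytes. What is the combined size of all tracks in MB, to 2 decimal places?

11353.28 MB

Track A: 3 h 34 min 55 s = 12,895 s; 88,200 × 12,895 × 3 × 2 = 6,824,034,000 bytes.
Track B: 176,400 × 782 × 1 × 6 = 827,668,800 bytes.
Track C: 44,100 × 857 × 4 × 8 = 1,209,398,400 bytes.
Track D: 17:14 (min:sec) = 1,034 s; 11,025 × 1,034 × 4 × 8 = 364,795,200 bytes.
Track E: 67 min = 4,020 s; 176,400 × 4,020 × 3 × 1 = 2,127,384,000 bytes.
Total = 11,353,280,400 bytes = 11353.28 MB.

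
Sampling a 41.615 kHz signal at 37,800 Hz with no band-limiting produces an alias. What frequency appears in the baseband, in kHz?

3.815 kHz

Nyquist = 37,800/2 = 18,900 Hz; 41,615 Hz exceeds it.
Alias = |41,615 − 1×37,800| = |41,615 − 37,800| = 3,815 Hz = 3.815 kHz.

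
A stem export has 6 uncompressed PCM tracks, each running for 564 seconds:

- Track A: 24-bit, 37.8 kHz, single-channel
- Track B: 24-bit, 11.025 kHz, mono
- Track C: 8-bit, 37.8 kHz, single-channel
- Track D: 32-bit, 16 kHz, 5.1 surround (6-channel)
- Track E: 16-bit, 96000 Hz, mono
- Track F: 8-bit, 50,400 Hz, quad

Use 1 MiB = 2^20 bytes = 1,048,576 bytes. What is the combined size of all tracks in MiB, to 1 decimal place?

517.4 MiB

Track A: 37,800 × 564 × 3 × 1 = 63,957,600 bytes.
Track B: 11,025 × 564 × 3 × 1 = 18,654,300 bytes.
Track C: 37,800 × 564 × 1 × 1 = 21,319,200 bytes.
Track D: 16,000 × 564 × 4 × 6 = 216,576,000 bytes.
Track E: 96,000 × 564 × 2 × 1 = 108,288,000 bytes.
Track F: 50,400 × 564 × 1 × 4 = 113,702,400 bytes.
Total = 542,497,500 bytes = 517.4 MiB.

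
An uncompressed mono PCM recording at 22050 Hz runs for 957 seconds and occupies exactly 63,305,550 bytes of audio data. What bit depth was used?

24 bits

Bytes per sample = 63,305,550 / (22,050 × 957 × 1) = 63,305,550 / 21,101,850 = 3.
Bit depth = 3 × 8 = 24 bits.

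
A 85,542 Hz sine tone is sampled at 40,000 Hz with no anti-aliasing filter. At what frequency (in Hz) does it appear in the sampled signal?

Nyquist = 40,000/2 = 20,000 Hz; 85,542 Hz exceeds it.
Alias = |85,542 − 2×40,000| = |85,542 − 80,000| = 5,542 Hz.

5,542 Hz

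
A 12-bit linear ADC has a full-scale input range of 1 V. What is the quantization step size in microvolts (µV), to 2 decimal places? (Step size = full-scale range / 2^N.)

244.14 µV

1 V / 2^12 = 1 / 4,096 V = 244.14 µV.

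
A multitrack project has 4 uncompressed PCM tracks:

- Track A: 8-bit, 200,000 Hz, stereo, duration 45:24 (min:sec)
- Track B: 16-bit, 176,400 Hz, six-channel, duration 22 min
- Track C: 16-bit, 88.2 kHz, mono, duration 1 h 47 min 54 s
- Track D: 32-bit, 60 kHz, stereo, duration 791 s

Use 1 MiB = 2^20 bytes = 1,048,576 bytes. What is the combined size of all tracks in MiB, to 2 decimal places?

Track A: 45:24 (min:sec) = 2,724 s; 200,000 × 2,724 × 1 × 2 = 1,089,600,000 bytes.
Track B: 22 min = 1,320 s; 176,400 × 1,320 × 2 × 6 = 2,794,176,000 bytes.
Track C: 1 h 47 min 54 s = 6,474 s; 88,200 × 6,474 × 2 × 1 = 1,142,013,600 bytes.
Track D: 60,000 × 791 × 4 × 2 = 379,680,000 bytes.
Total = 5,405,469,600 bytes = 5155.06 MiB.

5155.06 MiB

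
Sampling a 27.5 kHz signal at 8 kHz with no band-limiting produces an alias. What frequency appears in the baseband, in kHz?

3.5 kHz

Nyquist = 8,000/2 = 4,000 Hz; 27,500 Hz exceeds it.
Alias = |27,500 − 3×8,000| = |27,500 − 24,000| = 3,500 Hz = 3.5 kHz.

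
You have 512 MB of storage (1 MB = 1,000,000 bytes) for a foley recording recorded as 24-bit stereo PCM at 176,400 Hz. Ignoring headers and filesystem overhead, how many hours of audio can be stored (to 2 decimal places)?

0.13 hours

Uncompressed byte rate = 176,400 × 3 × 2 = 1,058,400 bytes/s.
Capacity = 512 × 1,000,000 = 512,000,000 bytes.
512,000,000 / 1,058,400 ≈ 483.75 s → 0.13 hours.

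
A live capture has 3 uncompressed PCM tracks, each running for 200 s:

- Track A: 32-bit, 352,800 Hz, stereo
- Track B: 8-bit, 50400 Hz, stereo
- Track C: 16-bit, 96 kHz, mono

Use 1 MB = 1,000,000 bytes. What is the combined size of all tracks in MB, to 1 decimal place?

623.0 MB

Track A: 352,800 × 200 × 4 × 2 = 564,480,000 bytes.
Track B: 50,400 × 200 × 1 × 2 = 20,160,000 bytes.
Track C: 96,000 × 200 × 2 × 1 = 38,400,000 bytes.
Total = 623,040,000 bytes = 623.0 MB.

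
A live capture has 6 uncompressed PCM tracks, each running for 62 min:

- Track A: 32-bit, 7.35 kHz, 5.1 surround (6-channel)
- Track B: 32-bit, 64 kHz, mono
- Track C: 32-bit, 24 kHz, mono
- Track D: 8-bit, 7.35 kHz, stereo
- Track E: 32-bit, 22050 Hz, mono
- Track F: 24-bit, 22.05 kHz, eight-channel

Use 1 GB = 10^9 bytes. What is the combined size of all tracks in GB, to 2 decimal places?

62 min = 3,720 s.
Track A: 7,350 × 3,720 × 4 × 6 = 656,208,000 bytes.
Track B: 64,000 × 3,720 × 4 × 1 = 952,320,000 bytes.
Track C: 24,000 × 3,720 × 4 × 1 = 357,120,000 bytes.
Track D: 7,350 × 3,720 × 1 × 2 = 54,684,000 bytes.
Track E: 22,050 × 3,720 × 4 × 1 = 328,104,000 bytes.
Track F: 22,050 × 3,720 × 3 × 8 = 1,968,624,000 bytes.
Total = 4,317,060,000 bytes = 4.32 GB.

4.32 GB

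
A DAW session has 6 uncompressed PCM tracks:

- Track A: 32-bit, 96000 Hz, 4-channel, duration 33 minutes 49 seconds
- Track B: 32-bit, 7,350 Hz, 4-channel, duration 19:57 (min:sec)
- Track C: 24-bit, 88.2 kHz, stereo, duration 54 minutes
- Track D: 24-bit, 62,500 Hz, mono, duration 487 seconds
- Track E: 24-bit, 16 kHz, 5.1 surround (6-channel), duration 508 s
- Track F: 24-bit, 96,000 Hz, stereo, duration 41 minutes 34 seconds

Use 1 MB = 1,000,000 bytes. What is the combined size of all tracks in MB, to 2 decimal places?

Track A: 33 minutes 49 seconds = 2,029 s; 96,000 × 2,029 × 4 × 4 = 3,116,544,000 bytes.
Track B: 19:57 (min:sec) = 1,197 s; 7,350 × 1,197 × 4 × 4 = 140,767,200 bytes.
Track C: 54 minutes = 3,240 s; 88,200 × 3,240 × 3 × 2 = 1,714,608,000 bytes.
Track D: 62,500 × 487 × 3 × 1 = 91,312,500 bytes.
Track E: 16,000 × 508 × 3 × 6 = 146,304,000 bytes.
Track F: 41 minutes 34 seconds = 2,494 s; 96,000 × 2,494 × 3 × 2 = 1,436,544,000 bytes.
Total = 6,646,079,700 bytes = 6646.08 MB.

6646.08 MB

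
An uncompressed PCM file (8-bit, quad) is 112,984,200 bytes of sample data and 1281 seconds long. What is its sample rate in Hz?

Bytes = sample_rate × seconds × bytes_per_sample × channels.
sample_rate = 112,984,200 / (1,281 × 1 × 4) = 112,984,200 / 5,124 = 22,050 Hz.

22,050 Hz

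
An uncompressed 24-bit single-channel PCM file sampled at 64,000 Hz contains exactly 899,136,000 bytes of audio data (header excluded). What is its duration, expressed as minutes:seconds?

Byte rate = 64,000 × 3 × 1 = 192,000 bytes/s.
Duration = 899,136,000 / 192,000 = 4,683 s.
4,683 s = 78:03.

78:03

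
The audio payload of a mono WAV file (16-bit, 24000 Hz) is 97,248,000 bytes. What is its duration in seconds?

2,026 seconds

Byte rate = 24,000 × 2 × 1 = 48,000 bytes/s.
Duration = 97,248,000 / 48,000 = 2,026 s.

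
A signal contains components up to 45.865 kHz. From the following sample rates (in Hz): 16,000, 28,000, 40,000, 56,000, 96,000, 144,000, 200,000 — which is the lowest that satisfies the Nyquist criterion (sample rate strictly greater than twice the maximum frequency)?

Need sample rate > 2 × 45,865 = 91,730 Hz.
Lowest listed rate above 91,730 Hz is 96,000 Hz.

96,000 Hz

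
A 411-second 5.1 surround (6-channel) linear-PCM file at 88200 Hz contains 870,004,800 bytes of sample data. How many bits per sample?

Bytes per sample = 870,004,800 / (88,200 × 411 × 6) = 870,004,800 / 217,501,200 = 4.
Bit depth = 4 × 8 = 32 bits.

32 bits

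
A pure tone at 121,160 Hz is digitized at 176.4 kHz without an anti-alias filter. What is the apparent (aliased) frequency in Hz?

55,240 Hz

Nyquist = 176,400/2 = 88,200 Hz; 121,160 Hz exceeds it.
Alias = |121,160 − 1×176,400| = |121,160 − 176,400| = 55,240 Hz.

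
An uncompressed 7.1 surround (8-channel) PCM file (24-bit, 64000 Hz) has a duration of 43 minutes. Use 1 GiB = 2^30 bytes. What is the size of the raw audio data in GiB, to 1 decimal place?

Duration = 43 minutes = 2,580 s.
Bytes = 64,000 samples/s × 2,580 s × 3 bytes/sample × 8 ch = 3,962,880,000 bytes.
3,962,880,000 / 1,073,741,824 = 3.7 GiB.

3.7 GiB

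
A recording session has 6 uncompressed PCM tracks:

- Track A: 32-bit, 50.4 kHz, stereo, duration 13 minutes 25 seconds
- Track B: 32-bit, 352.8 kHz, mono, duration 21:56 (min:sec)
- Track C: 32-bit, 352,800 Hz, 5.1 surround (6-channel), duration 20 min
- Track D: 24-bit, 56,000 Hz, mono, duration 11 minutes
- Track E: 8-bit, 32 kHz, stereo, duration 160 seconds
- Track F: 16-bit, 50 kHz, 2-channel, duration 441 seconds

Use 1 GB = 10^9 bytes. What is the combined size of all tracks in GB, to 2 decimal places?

12.55 GB

Track A: 13 minutes 25 seconds = 805 s; 50,400 × 805 × 4 × 2 = 324,576,000 bytes.
Track B: 21:56 (min:sec) = 1,316 s; 352,800 × 1,316 × 4 × 1 = 1,857,139,200 bytes.
Track C: 20 min = 1,200 s; 352,800 × 1,200 × 4 × 6 = 10,160,640,000 bytes.
Track D: 11 minutes = 660 s; 56,000 × 660 × 3 × 1 = 110,880,000 bytes.
Track E: 32,000 × 160 × 1 × 2 = 10,240,000 bytes.
Track F: 50,000 × 441 × 2 × 2 = 88,200,000 bytes.
Total = 12,551,675,200 bytes = 12.55 GB.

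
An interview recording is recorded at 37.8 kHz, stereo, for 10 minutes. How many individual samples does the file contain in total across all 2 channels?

10 minutes = 600 s.
37,800 × 600 s × 2 ch = 45,360,000 samples.

45,360,000 samples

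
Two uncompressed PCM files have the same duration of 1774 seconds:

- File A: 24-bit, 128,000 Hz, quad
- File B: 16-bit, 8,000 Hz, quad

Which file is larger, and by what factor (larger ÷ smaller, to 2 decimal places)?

File A, by a factor of 24.00

File A: 128,000 × 3 × 4 = 1,536,000 bytes/s.
File B: 8,000 × 2 × 4 = 64,000 bytes/s.
File A is larger; ratio = 2,724,864,000 / 113,536,000 = 24.00.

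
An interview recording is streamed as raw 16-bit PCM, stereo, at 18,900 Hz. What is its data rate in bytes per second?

Bit rate = 18,900 × 16 × 2 = 604,800 bits/s.
604,800 / 8 = 75,600 bytes/s.

75,600 bytes/s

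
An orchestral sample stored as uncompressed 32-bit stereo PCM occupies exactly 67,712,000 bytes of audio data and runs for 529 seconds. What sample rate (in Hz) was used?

Bytes = sample_rate × seconds × bytes_per_sample × channels.
sample_rate = 67,712,000 / (529 × 4 × 2) = 67,712,000 / 4,232 = 16,000 Hz.

16,000 Hz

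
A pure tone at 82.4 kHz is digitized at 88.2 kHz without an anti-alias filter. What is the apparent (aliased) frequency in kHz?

5.8 kHz

Nyquist = 88,200/2 = 44,100 Hz; 82,400 Hz exceeds it.
Alias = |82,400 − 1×88,200| = |82,400 − 88,200| = 5,800 Hz = 5.8 kHz.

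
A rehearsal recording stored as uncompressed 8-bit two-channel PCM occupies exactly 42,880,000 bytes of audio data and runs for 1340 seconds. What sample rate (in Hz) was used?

16,000 Hz

Bytes = sample_rate × seconds × bytes_per_sample × channels.
sample_rate = 42,880,000 / (1,340 × 1 × 2) = 42,880,000 / 2,680 = 16,000 Hz.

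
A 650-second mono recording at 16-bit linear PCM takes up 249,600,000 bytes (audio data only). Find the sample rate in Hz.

Bytes = sample_rate × seconds × bytes_per_sample × channels.
sample_rate = 249,600,000 / (650 × 2 × 1) = 249,600,000 / 1,300 = 192,000 Hz.

192,000 Hz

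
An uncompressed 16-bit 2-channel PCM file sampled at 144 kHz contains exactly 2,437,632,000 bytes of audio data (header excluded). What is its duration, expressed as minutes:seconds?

Byte rate = 144,000 × 2 × 2 = 576,000 bytes/s.
Duration = 2,437,632,000 / 576,000 = 4,232 s.
4,232 s = 70:32.

70:32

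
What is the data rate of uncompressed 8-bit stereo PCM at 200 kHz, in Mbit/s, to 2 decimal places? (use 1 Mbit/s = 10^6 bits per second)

3.20 Mbit/s

Bit rate = 200,000 × 8 × 2 = 3,200,000 bits/s.
= 3.20 Mbit/s.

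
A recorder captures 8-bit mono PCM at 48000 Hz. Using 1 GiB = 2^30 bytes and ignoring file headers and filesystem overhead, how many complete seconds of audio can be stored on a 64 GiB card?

1,431,655 seconds

Uncompressed byte rate = 48,000 × 1 × 1 = 48,000 bytes/s.
Capacity = 64 × 1,073,741,824 = 68,719,476,736 bytes.
68,719,476,736 / 48,000 ≈ 1431655.77 s → 1,431,655 seconds.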